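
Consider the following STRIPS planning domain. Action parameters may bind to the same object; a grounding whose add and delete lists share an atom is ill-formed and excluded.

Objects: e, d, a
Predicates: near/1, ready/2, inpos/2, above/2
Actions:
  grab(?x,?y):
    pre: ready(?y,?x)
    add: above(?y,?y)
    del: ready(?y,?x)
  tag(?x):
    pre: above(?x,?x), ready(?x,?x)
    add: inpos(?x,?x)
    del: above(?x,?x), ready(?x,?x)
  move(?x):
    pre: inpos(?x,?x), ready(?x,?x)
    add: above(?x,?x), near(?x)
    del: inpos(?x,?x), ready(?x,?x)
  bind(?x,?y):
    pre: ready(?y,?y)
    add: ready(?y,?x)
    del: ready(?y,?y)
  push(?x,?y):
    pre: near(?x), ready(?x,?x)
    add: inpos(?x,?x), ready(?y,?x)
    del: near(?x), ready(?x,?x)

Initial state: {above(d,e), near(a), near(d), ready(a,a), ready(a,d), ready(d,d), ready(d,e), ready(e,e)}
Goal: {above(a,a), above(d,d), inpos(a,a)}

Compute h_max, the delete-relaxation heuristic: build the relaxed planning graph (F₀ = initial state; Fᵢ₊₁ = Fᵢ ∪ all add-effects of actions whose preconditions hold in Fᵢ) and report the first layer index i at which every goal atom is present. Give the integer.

F0 = init (8 atoms)
F1 = F0 ∪ {above(a,a), above(d,d), above(e,e), inpos(a,a), inpos(d,d), ready(a,e), ready(d,a), ready(e,a), ready(e,d)}  (17 atoms)
goal ⊆ F1  ⇒  h_max = 1

1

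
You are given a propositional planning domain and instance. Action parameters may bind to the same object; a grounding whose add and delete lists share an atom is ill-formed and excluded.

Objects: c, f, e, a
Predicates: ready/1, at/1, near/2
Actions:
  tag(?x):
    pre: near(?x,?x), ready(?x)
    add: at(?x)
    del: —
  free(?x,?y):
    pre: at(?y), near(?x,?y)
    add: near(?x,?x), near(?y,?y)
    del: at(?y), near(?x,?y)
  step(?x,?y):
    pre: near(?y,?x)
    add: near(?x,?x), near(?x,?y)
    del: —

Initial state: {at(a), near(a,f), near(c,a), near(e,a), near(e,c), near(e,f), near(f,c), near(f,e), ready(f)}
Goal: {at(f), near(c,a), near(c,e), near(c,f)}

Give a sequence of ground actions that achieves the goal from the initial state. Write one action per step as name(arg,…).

1. step(c,f)  →  {at(a), near(a,f), near(c,a), near(c,c), near(c,f), near(e,a), near(e,c), near(e,f), near(f,c), near(f,e), ready(f)}
2. step(c,e)  →  {at(a), near(a,f), near(c,a), near(c,c), near(c,e), near(c,f), near(e,a), near(e,c), near(e,f), near(f,c), near(f,e), ready(f)}
3. step(f,c)  →  {at(a), near(a,f), near(c,a), near(c,c), near(c,e), near(c,f), near(e,a), near(e,c), near(e,f), near(f,c), near(f,e), near(f,f), ready(f)}
4. tag(f)  →  {at(a), at(f), near(a,f), near(c,a), near(c,c), near(c,e), near(c,f), near(e,a), near(e,c), near(e,f), near(f,c), near(f,e), near(f,f), ready(f)}

step(c,f); step(c,e); step(f,c); tag(f)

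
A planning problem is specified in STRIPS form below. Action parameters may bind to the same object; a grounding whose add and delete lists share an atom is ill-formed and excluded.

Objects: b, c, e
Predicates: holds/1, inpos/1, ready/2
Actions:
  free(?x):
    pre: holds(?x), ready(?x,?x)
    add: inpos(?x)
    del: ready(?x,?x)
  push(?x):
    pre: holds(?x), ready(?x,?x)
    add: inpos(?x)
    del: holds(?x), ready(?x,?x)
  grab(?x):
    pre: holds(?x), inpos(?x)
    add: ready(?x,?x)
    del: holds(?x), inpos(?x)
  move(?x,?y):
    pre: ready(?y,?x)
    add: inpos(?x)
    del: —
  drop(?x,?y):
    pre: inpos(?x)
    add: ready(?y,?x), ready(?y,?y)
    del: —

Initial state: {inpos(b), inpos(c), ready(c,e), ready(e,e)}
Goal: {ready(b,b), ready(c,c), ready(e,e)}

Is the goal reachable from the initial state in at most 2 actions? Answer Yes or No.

Yes

1. drop(b,b)  →  {inpos(b), inpos(c), ready(b,b), ready(c,e), ready(e,e)}
2. drop(b,c)  →  {inpos(b), inpos(c), ready(b,b), ready(c,b), ready(c,c), ready(c,e), ready(e,e)}
optimal plan length = 2; 2 ≤ 2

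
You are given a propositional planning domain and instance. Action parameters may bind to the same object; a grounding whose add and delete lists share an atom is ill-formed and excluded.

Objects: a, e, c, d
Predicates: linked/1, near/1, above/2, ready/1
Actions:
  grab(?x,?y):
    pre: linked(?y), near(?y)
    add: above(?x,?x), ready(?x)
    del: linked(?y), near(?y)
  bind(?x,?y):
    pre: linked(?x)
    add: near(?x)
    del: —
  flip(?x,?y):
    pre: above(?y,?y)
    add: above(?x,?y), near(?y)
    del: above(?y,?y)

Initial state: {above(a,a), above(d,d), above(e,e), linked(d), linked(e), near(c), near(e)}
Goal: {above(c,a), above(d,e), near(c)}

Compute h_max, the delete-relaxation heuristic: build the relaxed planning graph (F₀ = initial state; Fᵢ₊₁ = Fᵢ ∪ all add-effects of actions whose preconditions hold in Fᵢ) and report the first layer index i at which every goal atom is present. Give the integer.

1

F0 = init (7 atoms)
F1 = F0 ∪ {above(a,d), above(a,e), above(c,a), above(c,c), above(c,d), above(c,e), above(d,a), above(d,e), above(e,a), above(e,d), near(a), near(d), ready(a), ready(c), ready(d), ready(e)}  (23 atoms)
goal ⊆ F1  ⇒  h_max = 1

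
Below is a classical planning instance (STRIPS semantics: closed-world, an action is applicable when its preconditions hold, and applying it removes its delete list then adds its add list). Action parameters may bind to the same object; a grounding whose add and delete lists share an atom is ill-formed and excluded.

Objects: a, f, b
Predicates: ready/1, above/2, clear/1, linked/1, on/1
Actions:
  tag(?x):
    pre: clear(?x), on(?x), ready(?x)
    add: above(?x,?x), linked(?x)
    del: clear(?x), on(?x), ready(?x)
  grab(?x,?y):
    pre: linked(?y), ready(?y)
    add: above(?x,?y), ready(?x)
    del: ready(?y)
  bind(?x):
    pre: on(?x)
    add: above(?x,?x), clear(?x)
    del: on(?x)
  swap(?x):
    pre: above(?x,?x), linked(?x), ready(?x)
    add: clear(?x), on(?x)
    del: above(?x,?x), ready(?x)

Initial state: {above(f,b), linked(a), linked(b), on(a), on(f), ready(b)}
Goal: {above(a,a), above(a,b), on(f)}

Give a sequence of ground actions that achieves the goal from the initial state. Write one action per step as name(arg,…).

grab(a,b); bind(a)

1. grab(a,b)  →  {above(a,b), above(f,b), linked(a), linked(b), on(a), on(f), ready(a)}
2. bind(a)  →  {above(a,a), above(a,b), above(f,b), clear(a), linked(a), linked(b), on(f), ready(a)}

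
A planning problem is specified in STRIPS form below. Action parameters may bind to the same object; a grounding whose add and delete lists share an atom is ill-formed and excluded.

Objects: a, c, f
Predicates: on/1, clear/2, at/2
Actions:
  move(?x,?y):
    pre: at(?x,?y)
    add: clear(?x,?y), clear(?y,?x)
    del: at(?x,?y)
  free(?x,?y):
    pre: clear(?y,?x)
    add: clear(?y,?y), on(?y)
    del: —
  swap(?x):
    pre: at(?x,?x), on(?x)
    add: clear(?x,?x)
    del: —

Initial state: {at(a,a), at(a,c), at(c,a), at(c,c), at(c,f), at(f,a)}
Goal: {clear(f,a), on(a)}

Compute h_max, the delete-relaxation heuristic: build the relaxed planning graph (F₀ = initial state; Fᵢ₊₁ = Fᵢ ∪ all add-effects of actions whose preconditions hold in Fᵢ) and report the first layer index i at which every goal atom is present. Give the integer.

2

F0 = init (6 atoms)
F1 = F0 ∪ {clear(a,a), clear(a,c), clear(a,f), clear(c,a), clear(c,c), clear(c,f), clear(f,a), clear(f,c)}  (14 atoms)
F2 = F1 ∪ {clear(f,f), on(a), on(c), on(f)}  (18 atoms)
goal ⊆ F2  ⇒  h_max = 2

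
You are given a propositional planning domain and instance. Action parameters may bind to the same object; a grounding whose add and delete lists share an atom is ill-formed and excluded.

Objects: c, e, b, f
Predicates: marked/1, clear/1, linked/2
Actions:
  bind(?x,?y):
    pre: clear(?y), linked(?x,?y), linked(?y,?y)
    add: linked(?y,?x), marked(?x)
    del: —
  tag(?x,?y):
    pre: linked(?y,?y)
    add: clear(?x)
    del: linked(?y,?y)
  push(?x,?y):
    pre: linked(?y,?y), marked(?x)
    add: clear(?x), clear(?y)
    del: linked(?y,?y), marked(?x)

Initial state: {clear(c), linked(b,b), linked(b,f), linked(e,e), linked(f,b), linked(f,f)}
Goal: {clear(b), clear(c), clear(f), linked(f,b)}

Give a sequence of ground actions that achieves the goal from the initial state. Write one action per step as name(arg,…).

tag(b,e); tag(f,b)

1. tag(b,e)  →  {clear(b), clear(c), linked(b,b), linked(b,f), linked(f,b), linked(f,f)}
2. tag(f,b)  →  {clear(b), clear(c), clear(f), linked(b,f), linked(f,b), linked(f,f)}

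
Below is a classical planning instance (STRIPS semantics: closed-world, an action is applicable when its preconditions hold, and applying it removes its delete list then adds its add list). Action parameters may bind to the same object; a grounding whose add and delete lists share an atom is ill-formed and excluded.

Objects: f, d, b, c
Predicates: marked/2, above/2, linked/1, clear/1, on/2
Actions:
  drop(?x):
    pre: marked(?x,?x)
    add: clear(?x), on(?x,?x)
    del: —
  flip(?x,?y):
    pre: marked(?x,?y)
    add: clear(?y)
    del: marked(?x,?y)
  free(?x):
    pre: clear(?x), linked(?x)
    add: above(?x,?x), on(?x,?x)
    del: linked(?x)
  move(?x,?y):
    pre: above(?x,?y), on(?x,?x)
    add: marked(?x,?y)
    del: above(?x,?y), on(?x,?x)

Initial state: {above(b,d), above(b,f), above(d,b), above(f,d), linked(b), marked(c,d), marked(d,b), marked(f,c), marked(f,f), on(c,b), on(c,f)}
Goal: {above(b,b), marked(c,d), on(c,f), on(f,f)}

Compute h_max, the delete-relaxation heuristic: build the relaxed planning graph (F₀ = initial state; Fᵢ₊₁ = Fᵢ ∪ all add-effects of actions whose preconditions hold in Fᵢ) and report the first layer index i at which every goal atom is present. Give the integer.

F0 = init (11 atoms)
F1 = F0 ∪ {clear(b), clear(c), clear(d), clear(f), on(f,f)}  (16 atoms)
F2 = F1 ∪ {above(b,b), marked(f,d), on(b,b)}  (19 atoms)
goal ⊆ F2  ⇒  h_max = 2

2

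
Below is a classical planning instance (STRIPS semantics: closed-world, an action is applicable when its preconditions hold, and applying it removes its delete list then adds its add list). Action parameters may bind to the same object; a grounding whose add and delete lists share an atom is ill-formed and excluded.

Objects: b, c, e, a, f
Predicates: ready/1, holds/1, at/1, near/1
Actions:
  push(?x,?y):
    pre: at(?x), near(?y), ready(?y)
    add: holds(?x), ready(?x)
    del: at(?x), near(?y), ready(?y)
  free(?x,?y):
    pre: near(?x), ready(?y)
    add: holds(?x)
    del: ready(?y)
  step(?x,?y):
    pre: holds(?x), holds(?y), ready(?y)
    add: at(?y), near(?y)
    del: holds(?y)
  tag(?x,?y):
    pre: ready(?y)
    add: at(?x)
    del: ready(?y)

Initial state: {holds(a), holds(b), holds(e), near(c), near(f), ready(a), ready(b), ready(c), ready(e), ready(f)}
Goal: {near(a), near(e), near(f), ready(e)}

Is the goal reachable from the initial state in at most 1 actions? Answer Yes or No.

1. step(b,e)  →  {at(e), holds(a), holds(b), near(c), near(e), near(f), ready(a), ready(b), ready(c), ready(e), ready(f)}
2. step(b,a)  →  {at(a), at(e), holds(b), near(a), near(c), near(e), near(f), ready(a), ready(b), ready(c), ready(e), ready(f)}
optimal plan length = 2; 2 > 1

No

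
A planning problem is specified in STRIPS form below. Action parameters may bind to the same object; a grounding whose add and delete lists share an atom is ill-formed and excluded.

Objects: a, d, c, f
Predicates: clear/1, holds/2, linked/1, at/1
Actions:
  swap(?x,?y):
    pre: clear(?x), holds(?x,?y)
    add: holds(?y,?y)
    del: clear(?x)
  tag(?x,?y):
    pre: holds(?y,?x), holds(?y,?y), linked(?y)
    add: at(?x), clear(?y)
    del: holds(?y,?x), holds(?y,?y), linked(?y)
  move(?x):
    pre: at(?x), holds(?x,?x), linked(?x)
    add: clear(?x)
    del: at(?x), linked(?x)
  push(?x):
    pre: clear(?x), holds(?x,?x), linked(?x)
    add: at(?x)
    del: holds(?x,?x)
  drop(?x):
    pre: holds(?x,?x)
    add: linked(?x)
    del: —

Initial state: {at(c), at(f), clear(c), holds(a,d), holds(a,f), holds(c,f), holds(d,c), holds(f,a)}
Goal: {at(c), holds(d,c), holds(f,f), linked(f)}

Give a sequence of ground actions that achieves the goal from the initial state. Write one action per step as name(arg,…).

1. swap(c,f)  →  {at(c), at(f), holds(a,d), holds(a,f), holds(c,f), holds(d,c), holds(f,a), holds(f,f)}
2. drop(f)  →  {at(c), at(f), holds(a,d), holds(a,f), holds(c,f), holds(d,c), holds(f,a), holds(f,f), linked(f)}

swap(c,f); drop(f)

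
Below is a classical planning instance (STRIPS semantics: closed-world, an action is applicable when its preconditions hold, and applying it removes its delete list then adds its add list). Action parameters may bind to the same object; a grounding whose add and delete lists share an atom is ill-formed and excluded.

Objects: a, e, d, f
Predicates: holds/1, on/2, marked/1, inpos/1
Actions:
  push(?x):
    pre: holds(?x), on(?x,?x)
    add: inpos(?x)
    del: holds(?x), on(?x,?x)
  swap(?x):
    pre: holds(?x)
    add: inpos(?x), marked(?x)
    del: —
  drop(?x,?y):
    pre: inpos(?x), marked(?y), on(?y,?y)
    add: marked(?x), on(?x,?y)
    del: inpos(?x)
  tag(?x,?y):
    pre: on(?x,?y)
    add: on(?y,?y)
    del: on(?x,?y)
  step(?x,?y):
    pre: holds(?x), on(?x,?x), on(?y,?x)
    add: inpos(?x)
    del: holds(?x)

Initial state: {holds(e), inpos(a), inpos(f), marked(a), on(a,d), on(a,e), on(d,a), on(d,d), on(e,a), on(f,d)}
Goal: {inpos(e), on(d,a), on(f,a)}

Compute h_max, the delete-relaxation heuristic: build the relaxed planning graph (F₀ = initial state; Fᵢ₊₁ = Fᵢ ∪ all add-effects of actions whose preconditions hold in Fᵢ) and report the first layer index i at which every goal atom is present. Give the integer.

2

F0 = init (10 atoms)
F1 = F0 ∪ {inpos(e), marked(e), on(a,a), on(e,e)}  (14 atoms)
F2 = F1 ∪ {marked(f), on(f,a), on(f,e)}  (17 atoms)
goal ⊆ F2  ⇒  h_max = 2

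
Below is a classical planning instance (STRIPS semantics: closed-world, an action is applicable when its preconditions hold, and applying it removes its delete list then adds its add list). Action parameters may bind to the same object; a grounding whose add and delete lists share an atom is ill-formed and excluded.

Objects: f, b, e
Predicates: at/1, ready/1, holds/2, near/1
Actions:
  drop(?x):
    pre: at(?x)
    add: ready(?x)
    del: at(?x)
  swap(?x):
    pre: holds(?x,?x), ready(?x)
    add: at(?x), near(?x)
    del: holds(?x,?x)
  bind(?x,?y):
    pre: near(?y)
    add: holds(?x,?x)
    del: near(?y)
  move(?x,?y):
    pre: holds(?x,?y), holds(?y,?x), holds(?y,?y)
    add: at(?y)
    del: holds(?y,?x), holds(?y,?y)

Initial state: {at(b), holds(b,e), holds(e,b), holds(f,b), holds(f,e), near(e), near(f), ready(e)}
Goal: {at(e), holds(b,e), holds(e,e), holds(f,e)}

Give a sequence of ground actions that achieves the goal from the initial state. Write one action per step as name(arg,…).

bind(e,f); swap(e); bind(e,e)

1. bind(e,f)  →  {at(b), holds(b,e), holds(e,b), holds(e,e), holds(f,b), holds(f,e), near(e), ready(e)}
2. swap(e)  →  {at(b), at(e), holds(b,e), holds(e,b), holds(f,b), holds(f,e), near(e), ready(e)}
3. bind(e,e)  →  {at(b), at(e), holds(b,e), holds(e,b), holds(e,e), holds(f,b), holds(f,e), ready(e)}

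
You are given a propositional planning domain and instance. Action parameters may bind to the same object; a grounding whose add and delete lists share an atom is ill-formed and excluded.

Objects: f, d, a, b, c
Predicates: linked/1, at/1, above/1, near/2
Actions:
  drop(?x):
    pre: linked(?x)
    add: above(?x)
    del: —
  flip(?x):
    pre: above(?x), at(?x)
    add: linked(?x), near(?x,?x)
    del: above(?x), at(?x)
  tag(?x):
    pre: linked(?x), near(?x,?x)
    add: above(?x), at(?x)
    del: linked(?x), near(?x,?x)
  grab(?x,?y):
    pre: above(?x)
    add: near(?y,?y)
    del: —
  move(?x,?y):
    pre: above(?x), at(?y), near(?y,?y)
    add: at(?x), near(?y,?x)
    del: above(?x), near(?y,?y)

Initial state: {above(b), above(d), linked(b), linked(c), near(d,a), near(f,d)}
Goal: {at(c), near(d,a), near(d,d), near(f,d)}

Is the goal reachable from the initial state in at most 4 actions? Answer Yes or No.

Yes

1. grab(d,d)  →  {above(b), above(d), linked(b), linked(c), near(d,a), near(d,d), near(f,d)}
2. grab(d,c)  →  {above(b), above(d), linked(b), linked(c), near(c,c), near(d,a), near(d,d), near(f,d)}
3. tag(c)  →  {above(b), above(c), above(d), at(c), linked(b), near(d,a), near(d,d), near(f,d)}
optimal plan length = 3; 3 ≤ 4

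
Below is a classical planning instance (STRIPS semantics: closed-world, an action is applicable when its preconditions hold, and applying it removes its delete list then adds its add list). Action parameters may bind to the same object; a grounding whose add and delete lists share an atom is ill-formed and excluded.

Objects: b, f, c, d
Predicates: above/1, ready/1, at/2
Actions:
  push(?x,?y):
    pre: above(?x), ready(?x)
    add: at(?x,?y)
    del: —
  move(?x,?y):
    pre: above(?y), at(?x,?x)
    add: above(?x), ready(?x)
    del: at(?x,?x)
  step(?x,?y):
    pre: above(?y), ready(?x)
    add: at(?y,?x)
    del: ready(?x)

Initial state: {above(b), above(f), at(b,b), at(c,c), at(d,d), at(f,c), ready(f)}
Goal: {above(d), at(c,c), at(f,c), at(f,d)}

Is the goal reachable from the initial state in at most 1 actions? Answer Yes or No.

No

1. push(f,d)  →  {above(b), above(f), at(b,b), at(c,c), at(d,d), at(f,c), at(f,d), ready(f)}
2. move(d,b)  →  {above(b), above(d), above(f), at(b,b), at(c,c), at(f,c), at(f,d), ready(d), ready(f)}
optimal plan length = 2; 2 > 1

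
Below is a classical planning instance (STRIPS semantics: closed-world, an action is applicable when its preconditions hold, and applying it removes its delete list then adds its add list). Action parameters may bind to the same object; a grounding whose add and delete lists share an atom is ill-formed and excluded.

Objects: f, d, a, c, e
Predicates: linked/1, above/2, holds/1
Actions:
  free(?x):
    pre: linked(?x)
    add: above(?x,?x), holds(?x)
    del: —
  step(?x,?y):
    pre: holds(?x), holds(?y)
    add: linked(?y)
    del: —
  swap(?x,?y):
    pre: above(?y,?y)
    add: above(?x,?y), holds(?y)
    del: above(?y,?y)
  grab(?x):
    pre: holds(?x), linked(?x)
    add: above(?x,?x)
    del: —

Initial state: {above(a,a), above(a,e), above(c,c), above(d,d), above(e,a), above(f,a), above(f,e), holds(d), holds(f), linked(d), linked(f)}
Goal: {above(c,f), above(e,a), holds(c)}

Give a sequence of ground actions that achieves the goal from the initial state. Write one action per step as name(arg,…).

1. free(f)  →  {above(a,a), above(a,e), above(c,c), above(d,d), above(e,a), above(f,a), above(f,e), above(f,f), holds(d), holds(f), linked(d), linked(f)}
2. swap(f,c)  →  {above(a,a), above(a,e), above(d,d), above(e,a), above(f,a), above(f,c), above(f,e), above(f,f), holds(c), holds(d), holds(f), linked(d), linked(f)}
3. swap(c,f)  →  {above(a,a), above(a,e), above(c,f), above(d,d), above(e,a), above(f,a), above(f,c), above(f,e), holds(c), holds(d), holds(f), linked(d), linked(f)}

free(f); swap(f,c); swap(c,f)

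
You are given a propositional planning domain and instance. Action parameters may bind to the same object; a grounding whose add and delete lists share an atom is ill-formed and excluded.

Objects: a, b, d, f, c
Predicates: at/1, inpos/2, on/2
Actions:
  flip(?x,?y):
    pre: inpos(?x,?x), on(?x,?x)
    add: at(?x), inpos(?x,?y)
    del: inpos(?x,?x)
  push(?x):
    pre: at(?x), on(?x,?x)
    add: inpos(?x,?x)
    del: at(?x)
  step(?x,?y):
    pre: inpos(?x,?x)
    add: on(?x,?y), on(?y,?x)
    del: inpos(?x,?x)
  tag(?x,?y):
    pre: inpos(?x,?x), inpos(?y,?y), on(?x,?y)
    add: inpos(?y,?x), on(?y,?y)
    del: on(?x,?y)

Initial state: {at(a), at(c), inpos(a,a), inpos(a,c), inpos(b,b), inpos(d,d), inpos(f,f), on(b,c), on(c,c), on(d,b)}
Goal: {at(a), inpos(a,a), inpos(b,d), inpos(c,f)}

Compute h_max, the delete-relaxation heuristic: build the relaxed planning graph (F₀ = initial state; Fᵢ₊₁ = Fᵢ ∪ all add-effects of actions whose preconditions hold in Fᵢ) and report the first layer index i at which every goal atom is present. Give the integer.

F0 = init (10 atoms)
F1 = F0 ∪ {inpos(b,d), inpos(c,c), on(a,a), on(a,b), on(a,c), on(a,d), on(a,f), on(b,a), on(b,b), on(b,d), on(b,f), on(c,a), on(c,b), on(c,d), on(c,f), on(d,a), on(d,c), on(d,d), on(d,f), on(f,a), on(f,b), on(f,c), on(f,d), on(f,f)}  (34 atoms)
F2 = F1 ∪ {at(b), at(d), at(f), inpos(a,b), inpos(a,d), inpos(a,f), inpos(b,a), inpos(b,c), inpos(b,f), inpos(c,a), inpos(c,b), inpos(c,d), inpos(c,f), inpos(d,a), inpos(d,b), inpos(d,c), inpos(d,f), inpos(f,a), inpos(f,b), inpos(f,c), inpos(f,d)}  (55 atoms)
goal ⊆ F2  ⇒  h_max = 2

2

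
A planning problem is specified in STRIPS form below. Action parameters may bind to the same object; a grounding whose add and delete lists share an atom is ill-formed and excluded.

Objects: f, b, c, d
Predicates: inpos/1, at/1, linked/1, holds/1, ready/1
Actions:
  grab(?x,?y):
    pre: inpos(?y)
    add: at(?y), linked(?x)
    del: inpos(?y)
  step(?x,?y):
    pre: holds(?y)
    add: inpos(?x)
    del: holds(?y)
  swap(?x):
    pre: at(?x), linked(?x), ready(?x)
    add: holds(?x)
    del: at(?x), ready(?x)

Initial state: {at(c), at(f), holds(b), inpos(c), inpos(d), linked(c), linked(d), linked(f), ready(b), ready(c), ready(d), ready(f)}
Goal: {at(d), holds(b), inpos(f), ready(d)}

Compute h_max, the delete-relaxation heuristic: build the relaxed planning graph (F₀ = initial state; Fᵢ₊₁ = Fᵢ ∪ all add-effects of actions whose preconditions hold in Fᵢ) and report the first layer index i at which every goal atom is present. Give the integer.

F0 = init (12 atoms)
F1 = F0 ∪ {at(d), holds(c), holds(f), inpos(b), inpos(f), linked(b)}  (18 atoms)
goal ⊆ F1  ⇒  h_max = 1

1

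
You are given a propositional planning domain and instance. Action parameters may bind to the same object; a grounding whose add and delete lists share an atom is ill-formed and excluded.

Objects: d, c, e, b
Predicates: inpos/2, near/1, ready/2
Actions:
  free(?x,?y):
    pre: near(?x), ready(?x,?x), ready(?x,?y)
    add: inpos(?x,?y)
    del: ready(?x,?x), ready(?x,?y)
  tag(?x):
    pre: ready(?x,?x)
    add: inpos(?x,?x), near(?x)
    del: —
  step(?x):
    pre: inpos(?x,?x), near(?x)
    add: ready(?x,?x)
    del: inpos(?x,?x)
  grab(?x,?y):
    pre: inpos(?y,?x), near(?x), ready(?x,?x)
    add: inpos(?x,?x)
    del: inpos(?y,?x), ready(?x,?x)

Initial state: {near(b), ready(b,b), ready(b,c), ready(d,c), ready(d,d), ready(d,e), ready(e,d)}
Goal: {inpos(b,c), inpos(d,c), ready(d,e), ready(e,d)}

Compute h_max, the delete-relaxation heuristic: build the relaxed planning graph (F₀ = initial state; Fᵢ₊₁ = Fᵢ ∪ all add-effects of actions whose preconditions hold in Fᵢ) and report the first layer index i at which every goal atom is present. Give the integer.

F0 = init (7 atoms)
F1 = F0 ∪ {inpos(b,b), inpos(b,c), inpos(d,d), near(d)}  (11 atoms)
F2 = F1 ∪ {inpos(d,c), inpos(d,e)}  (13 atoms)
goal ⊆ F2  ⇒  h_max = 2

2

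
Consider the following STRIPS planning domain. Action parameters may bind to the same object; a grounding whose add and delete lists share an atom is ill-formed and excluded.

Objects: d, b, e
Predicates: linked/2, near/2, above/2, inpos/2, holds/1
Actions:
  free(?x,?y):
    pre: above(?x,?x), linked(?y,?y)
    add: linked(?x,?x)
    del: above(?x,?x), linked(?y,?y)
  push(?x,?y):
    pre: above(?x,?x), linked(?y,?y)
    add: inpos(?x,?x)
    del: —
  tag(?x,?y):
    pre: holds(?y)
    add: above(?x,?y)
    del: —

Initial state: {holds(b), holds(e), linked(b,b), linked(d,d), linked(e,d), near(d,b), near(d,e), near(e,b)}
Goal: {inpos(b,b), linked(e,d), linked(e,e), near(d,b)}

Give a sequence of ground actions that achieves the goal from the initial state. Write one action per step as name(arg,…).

tag(b,b); push(b,d); tag(e,e); free(e,d)

1. tag(b,b)  →  {above(b,b), holds(b), holds(e), linked(b,b), linked(d,d), linked(e,d), near(d,b), near(d,e), near(e,b)}
2. push(b,d)  →  {above(b,b), holds(b), holds(e), inpos(b,b), linked(b,b), linked(d,d), linked(e,d), near(d,b), near(d,e), near(e,b)}
3. tag(e,e)  →  {above(b,b), above(e,e), holds(b), holds(e), inpos(b,b), linked(b,b), linked(d,d), linked(e,d), near(d,b), near(d,e), near(e,b)}
4. free(e,d)  →  {above(b,b), holds(b), holds(e), inpos(b,b), linked(b,b), linked(e,d), linked(e,e), near(d,b), near(d,e), near(e,b)}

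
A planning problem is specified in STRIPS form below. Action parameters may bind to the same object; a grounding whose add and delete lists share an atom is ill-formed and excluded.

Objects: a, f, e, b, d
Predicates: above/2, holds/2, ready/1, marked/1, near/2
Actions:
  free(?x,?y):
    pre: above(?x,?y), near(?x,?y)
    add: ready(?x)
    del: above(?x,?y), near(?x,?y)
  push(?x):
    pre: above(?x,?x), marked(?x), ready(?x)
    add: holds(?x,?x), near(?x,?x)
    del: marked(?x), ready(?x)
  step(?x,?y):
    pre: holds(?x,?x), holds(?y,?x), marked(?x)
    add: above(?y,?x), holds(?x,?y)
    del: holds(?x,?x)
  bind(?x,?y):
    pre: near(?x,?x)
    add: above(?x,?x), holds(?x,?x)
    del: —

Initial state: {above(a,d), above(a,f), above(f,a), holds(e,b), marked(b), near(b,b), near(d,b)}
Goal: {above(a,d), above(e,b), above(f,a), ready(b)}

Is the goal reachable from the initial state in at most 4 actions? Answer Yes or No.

Yes

1. bind(b,a)  →  {above(a,d), above(a,f), above(b,b), above(f,a), holds(b,b), holds(e,b), marked(b), near(b,b), near(d,b)}
2. free(b,b)  →  {above(a,d), above(a,f), above(f,a), holds(b,b), holds(e,b), marked(b), near(d,b), ready(b)}
3. step(b,e)  →  {above(a,d), above(a,f), above(e,b), above(f,a), holds(b,e), holds(e,b), marked(b), near(d,b), ready(b)}
optimal plan length = 3; 3 ≤ 4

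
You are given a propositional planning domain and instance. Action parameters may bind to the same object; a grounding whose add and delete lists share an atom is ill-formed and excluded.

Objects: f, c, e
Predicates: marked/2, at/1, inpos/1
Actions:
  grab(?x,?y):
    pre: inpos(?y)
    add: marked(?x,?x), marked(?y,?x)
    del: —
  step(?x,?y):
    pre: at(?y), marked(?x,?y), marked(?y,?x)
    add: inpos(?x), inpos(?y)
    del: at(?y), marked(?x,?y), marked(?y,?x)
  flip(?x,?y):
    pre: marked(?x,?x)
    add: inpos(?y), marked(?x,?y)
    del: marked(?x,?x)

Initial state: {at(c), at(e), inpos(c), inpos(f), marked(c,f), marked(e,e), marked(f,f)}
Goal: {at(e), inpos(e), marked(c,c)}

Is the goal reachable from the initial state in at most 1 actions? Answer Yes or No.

1. grab(c,f)  →  {at(c), at(e), inpos(c), inpos(f), marked(c,c), marked(c,f), marked(e,e), marked(f,c), marked(f,f)}
2. flip(f,e)  →  {at(c), at(e), inpos(c), inpos(e), inpos(f), marked(c,c), marked(c,f), marked(e,e), marked(f,c), marked(f,e)}
optimal plan length = 2; 2 > 1

No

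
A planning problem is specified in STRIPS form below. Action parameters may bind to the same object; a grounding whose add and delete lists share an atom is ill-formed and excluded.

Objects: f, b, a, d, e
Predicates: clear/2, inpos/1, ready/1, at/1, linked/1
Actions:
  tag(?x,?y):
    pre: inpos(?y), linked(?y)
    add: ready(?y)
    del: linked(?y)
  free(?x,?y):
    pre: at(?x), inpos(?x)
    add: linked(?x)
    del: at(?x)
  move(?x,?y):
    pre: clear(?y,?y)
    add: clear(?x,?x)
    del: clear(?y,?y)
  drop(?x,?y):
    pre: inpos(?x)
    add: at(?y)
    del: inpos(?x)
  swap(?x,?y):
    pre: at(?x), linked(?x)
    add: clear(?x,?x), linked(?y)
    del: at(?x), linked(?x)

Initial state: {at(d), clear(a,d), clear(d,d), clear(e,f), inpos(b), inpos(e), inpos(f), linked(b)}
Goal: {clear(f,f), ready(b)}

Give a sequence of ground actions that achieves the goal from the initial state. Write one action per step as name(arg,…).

1. tag(f,b)  →  {at(d), clear(a,d), clear(d,d), clear(e,f), inpos(b), inpos(e), inpos(f), ready(b)}
2. move(f,d)  →  {at(d), clear(a,d), clear(e,f), clear(f,f), inpos(b), inpos(e), inpos(f), ready(b)}

tag(f,b); move(f,d)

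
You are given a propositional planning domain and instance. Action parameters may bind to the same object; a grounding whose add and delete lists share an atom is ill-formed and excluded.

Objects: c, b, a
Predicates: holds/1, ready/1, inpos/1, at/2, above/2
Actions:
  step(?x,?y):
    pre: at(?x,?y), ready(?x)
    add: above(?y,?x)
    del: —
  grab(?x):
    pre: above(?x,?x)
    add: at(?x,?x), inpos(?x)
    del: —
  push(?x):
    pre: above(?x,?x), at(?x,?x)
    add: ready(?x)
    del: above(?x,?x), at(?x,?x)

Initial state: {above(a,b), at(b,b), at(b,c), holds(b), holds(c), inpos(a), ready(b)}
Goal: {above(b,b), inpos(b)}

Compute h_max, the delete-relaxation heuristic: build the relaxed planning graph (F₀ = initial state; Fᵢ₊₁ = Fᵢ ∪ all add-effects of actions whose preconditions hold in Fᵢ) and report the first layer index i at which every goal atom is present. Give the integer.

2

F0 = init (7 atoms)
F1 = F0 ∪ {above(b,b), above(c,b)}  (9 atoms)
F2 = F1 ∪ {inpos(b)}  (10 atoms)
goal ⊆ F2  ⇒  h_max = 2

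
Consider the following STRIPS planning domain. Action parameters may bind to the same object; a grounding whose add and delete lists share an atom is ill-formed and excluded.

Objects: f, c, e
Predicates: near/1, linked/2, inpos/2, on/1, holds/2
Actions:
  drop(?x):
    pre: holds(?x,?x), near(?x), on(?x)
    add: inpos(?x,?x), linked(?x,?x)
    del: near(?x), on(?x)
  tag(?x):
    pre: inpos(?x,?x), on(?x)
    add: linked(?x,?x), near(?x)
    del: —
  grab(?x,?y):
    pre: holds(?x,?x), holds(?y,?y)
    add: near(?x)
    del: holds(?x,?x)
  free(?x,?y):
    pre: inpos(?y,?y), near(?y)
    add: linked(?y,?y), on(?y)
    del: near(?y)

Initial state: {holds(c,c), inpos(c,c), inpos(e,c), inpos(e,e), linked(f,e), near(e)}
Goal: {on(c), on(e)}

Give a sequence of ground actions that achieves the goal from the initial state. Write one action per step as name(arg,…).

1. grab(c,c)  →  {inpos(c,c), inpos(e,c), inpos(e,e), linked(f,e), near(c), near(e)}
2. free(f,c)  →  {inpos(c,c), inpos(e,c), inpos(e,e), linked(c,c), linked(f,e), near(e), on(c)}
3. free(f,e)  →  {inpos(c,c), inpos(e,c), inpos(e,e), linked(c,c), linked(e,e), linked(f,e), on(c), on(e)}

grab(c,c); free(f,c); free(f,e)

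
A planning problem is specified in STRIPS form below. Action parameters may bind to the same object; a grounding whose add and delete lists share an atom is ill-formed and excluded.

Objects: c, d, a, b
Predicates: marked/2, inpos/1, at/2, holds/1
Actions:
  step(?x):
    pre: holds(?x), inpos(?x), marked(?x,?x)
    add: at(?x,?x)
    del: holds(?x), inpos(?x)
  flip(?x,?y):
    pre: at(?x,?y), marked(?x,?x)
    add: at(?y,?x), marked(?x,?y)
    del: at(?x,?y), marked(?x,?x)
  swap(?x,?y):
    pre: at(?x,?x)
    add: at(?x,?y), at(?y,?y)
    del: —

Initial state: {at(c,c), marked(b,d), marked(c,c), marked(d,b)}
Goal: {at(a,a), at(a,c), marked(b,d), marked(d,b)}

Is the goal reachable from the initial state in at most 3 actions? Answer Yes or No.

Yes

1. swap(c,a)  →  {at(a,a), at(c,a), at(c,c), marked(b,d), marked(c,c), marked(d,b)}
2. flip(c,a)  →  {at(a,a), at(a,c), at(c,c), marked(b,d), marked(c,a), marked(d,b)}
optimal plan length = 2; 2 ≤ 3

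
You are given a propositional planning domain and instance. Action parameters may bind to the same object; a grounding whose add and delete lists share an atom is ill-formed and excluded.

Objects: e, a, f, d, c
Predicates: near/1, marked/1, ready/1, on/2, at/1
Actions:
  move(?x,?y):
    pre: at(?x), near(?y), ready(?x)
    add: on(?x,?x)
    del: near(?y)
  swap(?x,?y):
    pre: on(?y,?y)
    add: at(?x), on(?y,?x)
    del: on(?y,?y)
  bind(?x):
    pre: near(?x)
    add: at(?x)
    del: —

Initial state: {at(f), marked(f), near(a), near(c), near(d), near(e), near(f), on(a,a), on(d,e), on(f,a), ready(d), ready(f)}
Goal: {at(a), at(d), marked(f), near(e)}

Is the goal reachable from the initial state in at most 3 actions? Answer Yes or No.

Yes

1. swap(d,a)  →  {at(d), at(f), marked(f), near(a), near(c), near(d), near(e), near(f), on(a,d), on(d,e), on(f,a), ready(d), ready(f)}
2. bind(a)  →  {at(a), at(d), at(f), marked(f), near(a), near(c), near(d), near(e), near(f), on(a,d), on(d,e), on(f,a), ready(d), ready(f)}
optimal plan length = 2; 2 ≤ 3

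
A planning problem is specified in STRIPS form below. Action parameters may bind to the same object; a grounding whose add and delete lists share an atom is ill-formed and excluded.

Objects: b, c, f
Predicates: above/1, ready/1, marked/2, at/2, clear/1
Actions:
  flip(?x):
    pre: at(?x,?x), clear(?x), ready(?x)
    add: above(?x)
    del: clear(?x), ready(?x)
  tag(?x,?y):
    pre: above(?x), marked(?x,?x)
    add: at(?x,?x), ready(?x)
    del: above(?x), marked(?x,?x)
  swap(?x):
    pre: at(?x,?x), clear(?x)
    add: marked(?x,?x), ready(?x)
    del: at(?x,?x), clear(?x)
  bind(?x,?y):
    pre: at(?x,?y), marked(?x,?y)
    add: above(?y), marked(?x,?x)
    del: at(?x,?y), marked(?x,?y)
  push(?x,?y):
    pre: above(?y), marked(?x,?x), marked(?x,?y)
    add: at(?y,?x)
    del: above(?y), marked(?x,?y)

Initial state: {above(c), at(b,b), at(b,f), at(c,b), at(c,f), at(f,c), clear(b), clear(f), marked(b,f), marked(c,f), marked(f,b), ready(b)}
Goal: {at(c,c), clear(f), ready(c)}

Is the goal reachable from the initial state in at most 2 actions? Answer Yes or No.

1. bind(c,f)  →  {above(c), above(f), at(b,b), at(b,f), at(c,b), at(f,c), clear(b), clear(f), marked(b,f), marked(c,c), marked(f,b), ready(b)}
2. tag(c,b)  →  {above(f), at(b,b), at(b,f), at(c,b), at(c,c), at(f,c), clear(b), clear(f), marked(b,f), marked(f,b), ready(b), ready(c)}
optimal plan length = 2; 2 ≤ 2

Yes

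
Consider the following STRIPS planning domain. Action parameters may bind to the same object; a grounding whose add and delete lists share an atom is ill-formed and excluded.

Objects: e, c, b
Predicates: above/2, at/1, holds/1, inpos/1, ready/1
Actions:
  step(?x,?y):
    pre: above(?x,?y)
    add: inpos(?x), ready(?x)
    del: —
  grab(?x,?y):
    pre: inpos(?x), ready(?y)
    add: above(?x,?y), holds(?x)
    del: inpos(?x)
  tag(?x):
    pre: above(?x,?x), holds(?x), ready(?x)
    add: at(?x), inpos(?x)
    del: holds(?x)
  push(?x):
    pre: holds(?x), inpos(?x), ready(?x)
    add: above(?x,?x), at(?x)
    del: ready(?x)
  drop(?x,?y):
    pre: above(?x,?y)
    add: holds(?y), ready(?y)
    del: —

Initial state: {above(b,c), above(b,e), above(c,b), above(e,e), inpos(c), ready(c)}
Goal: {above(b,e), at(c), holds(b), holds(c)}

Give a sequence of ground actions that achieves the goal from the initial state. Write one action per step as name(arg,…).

drop(c,b); drop(b,c); push(c)

1. drop(c,b)  →  {above(b,c), above(b,e), above(c,b), above(e,e), holds(b), inpos(c), ready(b), ready(c)}
2. drop(b,c)  →  {above(b,c), above(b,e), above(c,b), above(e,e), holds(b), holds(c), inpos(c), ready(b), ready(c)}
3. push(c)  →  {above(b,c), above(b,e), above(c,b), above(c,c), above(e,e), at(c), holds(b), holds(c), inpos(c), ready(b)}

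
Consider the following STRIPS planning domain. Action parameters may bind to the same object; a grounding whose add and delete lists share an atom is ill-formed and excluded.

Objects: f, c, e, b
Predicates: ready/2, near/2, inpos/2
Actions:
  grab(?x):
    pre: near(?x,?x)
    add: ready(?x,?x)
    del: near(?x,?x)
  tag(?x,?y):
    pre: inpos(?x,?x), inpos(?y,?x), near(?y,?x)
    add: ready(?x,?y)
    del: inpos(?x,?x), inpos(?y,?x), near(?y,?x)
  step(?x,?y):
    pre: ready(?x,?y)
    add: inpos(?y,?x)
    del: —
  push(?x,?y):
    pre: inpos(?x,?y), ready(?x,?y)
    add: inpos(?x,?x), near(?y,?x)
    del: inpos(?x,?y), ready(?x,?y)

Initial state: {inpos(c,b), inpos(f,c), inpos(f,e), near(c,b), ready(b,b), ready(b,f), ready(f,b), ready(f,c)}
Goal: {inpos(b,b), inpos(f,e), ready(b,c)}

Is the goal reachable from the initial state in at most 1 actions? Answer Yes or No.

No

1. step(b,b)  →  {inpos(b,b), inpos(c,b), inpos(f,c), inpos(f,e), near(c,b), ready(b,b), ready(b,f), ready(f,b), ready(f,c)}
2. tag(b,c)  →  {inpos(f,c), inpos(f,e), ready(b,b), ready(b,c), ready(b,f), ready(f,b), ready(f,c)}
3. step(b,b)  →  {inpos(b,b), inpos(f,c), inpos(f,e), ready(b,b), ready(b,c), ready(b,f), ready(f,b), ready(f,c)}
optimal plan length = 3; 3 > 1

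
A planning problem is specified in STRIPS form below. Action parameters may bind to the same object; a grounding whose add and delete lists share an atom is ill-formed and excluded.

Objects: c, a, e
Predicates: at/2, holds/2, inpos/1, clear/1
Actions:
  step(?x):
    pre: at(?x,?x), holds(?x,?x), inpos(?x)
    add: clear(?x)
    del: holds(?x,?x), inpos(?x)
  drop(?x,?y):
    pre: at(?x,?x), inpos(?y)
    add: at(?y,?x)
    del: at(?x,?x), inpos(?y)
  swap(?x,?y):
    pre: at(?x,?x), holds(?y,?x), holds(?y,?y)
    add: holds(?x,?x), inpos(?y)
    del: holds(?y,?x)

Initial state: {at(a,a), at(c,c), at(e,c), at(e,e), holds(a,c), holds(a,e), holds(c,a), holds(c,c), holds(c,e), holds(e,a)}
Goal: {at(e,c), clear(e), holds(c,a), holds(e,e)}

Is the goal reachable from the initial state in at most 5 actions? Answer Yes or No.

Yes

1. swap(e,c)  →  {at(a,a), at(c,c), at(e,c), at(e,e), holds(a,c), holds(a,e), holds(c,a), holds(c,c), holds(e,a), holds(e,e), inpos(c)}
2. swap(a,e)  →  {at(a,a), at(c,c), at(e,c), at(e,e), holds(a,a), holds(a,c), holds(a,e), holds(c,a), holds(c,c), holds(e,e), inpos(c), inpos(e)}
3. step(e)  →  {at(a,a), at(c,c), at(e,c), at(e,e), clear(e), holds(a,a), holds(a,c), holds(a,e), holds(c,a), holds(c,c), inpos(c)}
4. swap(e,a)  →  {at(a,a), at(c,c), at(e,c), at(e,e), clear(e), holds(a,a), holds(a,c), holds(c,a), holds(c,c), holds(e,e), inpos(a), inpos(c)}
optimal plan length = 4; 4 ≤ 5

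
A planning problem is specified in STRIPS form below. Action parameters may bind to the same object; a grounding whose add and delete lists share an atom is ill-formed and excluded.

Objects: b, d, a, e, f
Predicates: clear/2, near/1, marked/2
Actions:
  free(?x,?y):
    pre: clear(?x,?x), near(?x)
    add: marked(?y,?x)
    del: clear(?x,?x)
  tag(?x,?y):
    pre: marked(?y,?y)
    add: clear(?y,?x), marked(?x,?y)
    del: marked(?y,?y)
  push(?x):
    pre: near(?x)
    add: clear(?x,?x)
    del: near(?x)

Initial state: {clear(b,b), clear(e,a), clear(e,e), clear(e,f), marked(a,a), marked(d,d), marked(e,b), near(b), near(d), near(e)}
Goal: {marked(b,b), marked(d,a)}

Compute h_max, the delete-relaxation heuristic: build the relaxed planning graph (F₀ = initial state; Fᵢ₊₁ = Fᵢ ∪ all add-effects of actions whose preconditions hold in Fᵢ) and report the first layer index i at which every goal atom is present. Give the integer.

F0 = init (10 atoms)
F1 = F0 ∪ {clear(a,b), clear(a,d), clear(a,e), clear(a,f), clear(d,a), clear(d,b), clear(d,d), clear(d,e), clear(d,f), marked(a,b), marked(a,d), marked(a,e), marked(b,a), marked(b,b), marked(b,d), marked(b,e), marked(d,a), marked(d,b), marked(d,e), marked(e,a), marked(e,d), marked(e,e), marked(f,a), marked(f,b), marked(f,d), marked(f,e)}  (36 atoms)
goal ⊆ F1  ⇒  h_max = 1

1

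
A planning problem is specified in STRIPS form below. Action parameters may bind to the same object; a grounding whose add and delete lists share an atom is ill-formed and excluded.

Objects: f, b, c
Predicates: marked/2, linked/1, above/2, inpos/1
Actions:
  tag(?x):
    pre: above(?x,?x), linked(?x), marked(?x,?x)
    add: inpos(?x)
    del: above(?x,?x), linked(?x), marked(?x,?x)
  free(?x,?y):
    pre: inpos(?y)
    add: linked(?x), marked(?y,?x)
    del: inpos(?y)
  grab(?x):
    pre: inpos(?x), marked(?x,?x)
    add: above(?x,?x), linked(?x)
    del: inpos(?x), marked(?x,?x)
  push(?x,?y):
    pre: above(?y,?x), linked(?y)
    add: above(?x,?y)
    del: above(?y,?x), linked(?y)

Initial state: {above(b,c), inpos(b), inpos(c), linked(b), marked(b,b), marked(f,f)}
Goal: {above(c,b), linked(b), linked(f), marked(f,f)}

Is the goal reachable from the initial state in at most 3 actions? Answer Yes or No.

1. free(f,b)  →  {above(b,c), inpos(c), linked(b), linked(f), marked(b,b), marked(b,f), marked(f,f)}
2. push(c,b)  →  {above(c,b), inpos(c), linked(f), marked(b,b), marked(b,f), marked(f,f)}
3. free(b,c)  →  {above(c,b), linked(b), linked(f), marked(b,b), marked(b,f), marked(c,b), marked(f,f)}
optimal plan length = 3; 3 ≤ 3

Yes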